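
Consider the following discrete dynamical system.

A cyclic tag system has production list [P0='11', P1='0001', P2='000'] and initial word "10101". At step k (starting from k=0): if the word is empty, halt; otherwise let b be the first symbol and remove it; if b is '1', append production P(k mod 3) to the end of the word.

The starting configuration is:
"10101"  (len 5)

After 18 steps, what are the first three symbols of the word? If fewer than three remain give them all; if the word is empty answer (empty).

step 0: "10101"  (len 5)
step 1: "010111"  (len 6)
step 2: "10111"  (len 5)
step 3: "0111000"  (len 7)
step 4: "111000"  (len 6)
step 5: "110000001"  (len 9)
step 6: "10000001000"  (len 11)
step 7: "000000100011"  (len 12)
step 8: "00000100011"  (len 11)
step 9: "0000100011"  (len 10)
step 10: "000100011"  (len 9)
step 11: "00100011"  (len 8)
step 12: "0100011"  (len 7)
step 13: "100011"  (len 6)
step 14: "000110001"  (len 9)
step 15: "00110001"  (len 8)
step 16: "0110001"  (len 7)
step 17: "110001"  (len 6)
step 18: "10001000"  (len 8)

100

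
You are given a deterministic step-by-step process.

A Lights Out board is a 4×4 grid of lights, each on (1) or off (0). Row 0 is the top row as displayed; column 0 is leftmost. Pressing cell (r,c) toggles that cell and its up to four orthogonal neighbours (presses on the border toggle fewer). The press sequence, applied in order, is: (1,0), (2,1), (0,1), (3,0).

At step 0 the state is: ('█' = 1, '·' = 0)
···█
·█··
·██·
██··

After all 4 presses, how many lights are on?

step 0: ···█
·█··
·██·
██··
step 1: █··█
█···
███·
██··
step 2: █··█
██··
····
█···
step 3: ·███
█···
····
█···
step 4: ·███
█···
█···
·█··

6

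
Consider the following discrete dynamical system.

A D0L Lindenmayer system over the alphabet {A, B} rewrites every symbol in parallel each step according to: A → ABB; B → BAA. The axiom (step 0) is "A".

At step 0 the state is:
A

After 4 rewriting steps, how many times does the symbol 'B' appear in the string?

t=0: A
t=1: ABB
t=2: ABBBAABAA
t=3: ABBBAABAABAAABBABBBAAABBABB
t=4: ABBBAABAABAAABBABBBAAABBABBBAAABBABBABBBAABAAABBBAABAABAAABBABBABBBAABAAABBBAABAA

40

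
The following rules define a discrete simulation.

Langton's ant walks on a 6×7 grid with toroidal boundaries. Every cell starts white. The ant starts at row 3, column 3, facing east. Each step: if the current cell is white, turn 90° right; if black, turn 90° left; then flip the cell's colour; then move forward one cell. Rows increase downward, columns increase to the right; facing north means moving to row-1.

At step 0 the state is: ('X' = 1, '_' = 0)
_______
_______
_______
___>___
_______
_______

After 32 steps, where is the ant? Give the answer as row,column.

0) _______
_______
_______
___>___
_______
_______
1) _______
_______
_______
___X___
___v___
_______
2) _______
_______
_______
___X___
__<X___
_______
3) _______
_______
_______
__^X___
__XX___
_______
4) _______
_______
_______
__X>___
__XX___
_______
5) _______
_______
___^___
__X____
__XX___
_______
6) _______
_______
___X>__
__X____
__XX___
_______
7) _______
_______
___XX__
__X_v__
__XX___
_______
8) _______
_______
___XX__
__X<X__
__XX___
_______
9) _______
_______
___^X__
__XXX__
__XX___
_______
10) _______
_______
__<_X__
__XXX__
__XX___
_______
11) _______
__^____
__X_X__
__XXX__
__XX___
_______
12) _______
__X>___
__X_X__
__XXX__
__XX___
_______
13) _______
__XX___
__XvX__
__XXX__
__XX___
_______
14) _______
__XX___
__<XX__
__XXX__
__XX___
_______
15) _______
__XX___
___XX__
__vXX__
__XX___
_______
16) _______
__XX___
___XX__
___>X__
__XX___
_______
17) _______
__XX___
___^X__
____X__
__XX___
_______
18) _______
__XX___
__<_X__
____X__
__XX___
_______
19) _______
__^X___
__X_X__
____X__
__XX___
_______
20) _______
_<_X___
__X_X__
____X__
__XX___
_______
21) _^_____
_X_X___
__X_X__
____X__
__XX___
_______
22) _X>____
_X_X___
__X_X__
____X__
__XX___
_______
23) _XX____
_XvX___
__X_X__
____X__
__XX___
_______
24) _XX____
_<XX___
__X_X__
____X__
__XX___
_______
25) _XX____
__XX___
_vX_X__
____X__
__XX___
_______
26) _XX____
__XX___
<XX_X__
____X__
__XX___
_______
27) _XX____
^_XX___
XXX_X__
____X__
__XX___
_______
28) _XX____
X>XX___
XXX_X__
____X__
__XX___
_______
29) _XX____
XXXX___
XvX_X__
____X__
__XX___
_______
30) _XX____
XXXX___
X_>_X__
____X__
__XX___
_______
31) _XX____
XX^X___
X___X__
____X__
__XX___
_______
32) _XX____
X<_X___
X___X__
____X__
__XX___
_______

1,1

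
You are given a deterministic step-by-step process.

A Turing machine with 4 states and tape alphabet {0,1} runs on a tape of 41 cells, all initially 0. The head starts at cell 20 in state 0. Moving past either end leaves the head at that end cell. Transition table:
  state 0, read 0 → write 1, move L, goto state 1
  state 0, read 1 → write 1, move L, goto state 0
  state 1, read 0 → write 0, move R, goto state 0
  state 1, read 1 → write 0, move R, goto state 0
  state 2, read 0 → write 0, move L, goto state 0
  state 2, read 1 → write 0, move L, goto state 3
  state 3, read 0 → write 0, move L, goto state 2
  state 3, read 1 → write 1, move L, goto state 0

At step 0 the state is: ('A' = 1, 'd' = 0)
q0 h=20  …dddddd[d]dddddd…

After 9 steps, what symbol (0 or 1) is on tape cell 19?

1

k=0  q0 h=20  …dddddd[d]dddddd…
k=1  q1 h=19  …dddddd[d]Addddd…
k=2  q0 h=20  …dddddd[A]dddddd…
k=3  q0 h=19  …dddddd[d]Addddd…
k=4  q1 h=18  …dddddd[d]AAdddd…
k=5  q0 h=19  …dddddd[A]Addddd…
k=6  q0 h=18  …dddddd[d]AAdddd…
k=7  q1 h=17  …dddddd[d]AAAddd…
k=8  q0 h=18  …dddddd[A]AAdddd…
k=9  q0 h=17  …dddddd[d]AAAddd…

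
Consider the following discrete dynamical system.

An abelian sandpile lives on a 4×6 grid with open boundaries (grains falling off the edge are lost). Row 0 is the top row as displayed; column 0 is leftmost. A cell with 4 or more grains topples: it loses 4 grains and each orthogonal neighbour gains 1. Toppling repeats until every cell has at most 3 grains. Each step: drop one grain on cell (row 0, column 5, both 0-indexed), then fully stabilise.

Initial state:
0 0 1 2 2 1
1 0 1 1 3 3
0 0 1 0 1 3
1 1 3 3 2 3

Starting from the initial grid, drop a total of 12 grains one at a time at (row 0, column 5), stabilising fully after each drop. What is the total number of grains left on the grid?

31

t=0: 0 0 1 2 2 1
1 0 1 1 3 3
0 0 1 0 1 3
1 1 3 3 2 3
t=1: 0 0 1 2 2 2
1 0 1 1 3 3
0 0 1 0 1 3
1 1 3 3 2 3
t=2: 0 0 1 2 2 3
1 0 1 1 3 3
0 0 1 0 1 3
1 1 3 3 2 3
t=3: 0 0 1 3 0 2
1 0 1 2 1 2
0 0 1 0 3 1
1 1 3 3 3 0
t=4: 0 0 1 3 0 3
1 0 1 2 1 2
0 0 1 0 3 1
1 1 3 3 3 0
t=5: 0 0 1 3 1 0
1 0 1 2 1 3
0 0 1 0 3 1
1 1 3 3 3 0
t=6: 0 0 1 3 1 1
1 0 1 2 1 3
0 0 1 0 3 1
1 1 3 3 3 0
t=7: 0 0 1 3 1 2
1 0 1 2 1 3
0 0 1 0 3 1
1 1 3 3 3 0
t=8: 0 0 1 3 1 3
1 0 1 2 1 3
0 0 1 0 3 1
1 1 3 3 3 0
t=9: 0 0 1 3 2 1
1 0 1 2 2 0
0 0 1 0 3 2
1 1 3 3 3 0
t=10: 0 0 1 3 2 2
1 0 1 2 2 0
0 0 1 0 3 2
1 1 3 3 3 0
t=11: 0 0 1 3 2 3
1 0 1 2 2 0
0 0 1 0 3 2
1 1 3 3 3 0
t=12: 0 0 1 3 3 0
1 0 1 2 2 1
0 0 1 0 3 2
1 1 3 3 3 0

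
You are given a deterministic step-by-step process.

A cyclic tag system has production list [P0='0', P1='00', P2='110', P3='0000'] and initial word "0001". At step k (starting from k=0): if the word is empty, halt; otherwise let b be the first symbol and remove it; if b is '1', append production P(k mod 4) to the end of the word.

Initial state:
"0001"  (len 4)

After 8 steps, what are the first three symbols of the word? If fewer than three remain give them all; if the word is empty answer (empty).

(empty)

k=0  "0001"  (len 4)
k=1  "001"  (len 3)
k=2  "01"  (len 2)
k=3  "1"  (len 1)
k=4  "0000"  (len 4)
k=5  "000"  (len 3)
k=6  "00"  (len 2)
k=7  "0"  (len 1)
k=8  (halted — word empty)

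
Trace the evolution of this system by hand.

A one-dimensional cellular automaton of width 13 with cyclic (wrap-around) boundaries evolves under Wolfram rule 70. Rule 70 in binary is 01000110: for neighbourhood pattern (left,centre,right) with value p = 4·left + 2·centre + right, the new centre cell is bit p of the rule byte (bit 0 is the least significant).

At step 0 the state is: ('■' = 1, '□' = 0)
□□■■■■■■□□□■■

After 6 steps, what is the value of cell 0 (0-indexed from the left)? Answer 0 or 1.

0

t=0: □□■■■■■■□□□■■
t=1: □■□□□□□■□□■□■
t=2: □■□□□□■■□■■□■
t=3: □■□□□■□■□□■□■
t=4: □■□□■■□■□■■□■
t=5: □■□■□■□■□□■□■
t=6: □■□■□■□■□■■□■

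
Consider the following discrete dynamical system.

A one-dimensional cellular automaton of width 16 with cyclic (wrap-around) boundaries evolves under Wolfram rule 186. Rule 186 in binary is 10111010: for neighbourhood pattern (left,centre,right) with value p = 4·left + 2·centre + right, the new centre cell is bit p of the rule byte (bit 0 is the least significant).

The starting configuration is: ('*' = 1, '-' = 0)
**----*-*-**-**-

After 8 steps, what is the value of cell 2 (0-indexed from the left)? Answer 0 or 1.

step 0: **----*-*-**-**-
step 1: *-*--*-*-**-**-*
step 2: -*-**-*-**-**-**
step 3: *-**-*-**-**-**-
step 4: -**-*-**-**-**-*
step 5: **-*-**-**-**-*-
step 6: *-*-**-**-**-*-*
step 7: -*-**-**-**-*-**
step 8: *-**-**-**-*-**-

1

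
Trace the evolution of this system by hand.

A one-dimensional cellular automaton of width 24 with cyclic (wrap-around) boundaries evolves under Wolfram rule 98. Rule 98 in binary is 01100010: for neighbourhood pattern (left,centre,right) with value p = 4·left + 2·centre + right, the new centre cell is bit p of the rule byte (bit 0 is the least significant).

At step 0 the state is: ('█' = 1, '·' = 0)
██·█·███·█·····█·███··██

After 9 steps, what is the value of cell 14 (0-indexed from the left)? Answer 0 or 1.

t=0: ██·█·███·█·····█·███··██
t=1: ·██·█··██·····█·█··█·█··
t=2: █·██··█·█····█·█··█·█···
t=3: ·█·█·█·█····█·█··█·█···█
t=4: █·█·█·█····█·█··█·█···█·
t=5: ·█·█·█····█·█··█·█···█·█
t=6: █·█·█····█·█··█·█···█·█·
t=7: ·█·█····█·█··█·█···█·█·█
t=8: █·█····█·█··█·█···█·█·█·
t=9: ·█····█·█··█·█···█·█·█·█

0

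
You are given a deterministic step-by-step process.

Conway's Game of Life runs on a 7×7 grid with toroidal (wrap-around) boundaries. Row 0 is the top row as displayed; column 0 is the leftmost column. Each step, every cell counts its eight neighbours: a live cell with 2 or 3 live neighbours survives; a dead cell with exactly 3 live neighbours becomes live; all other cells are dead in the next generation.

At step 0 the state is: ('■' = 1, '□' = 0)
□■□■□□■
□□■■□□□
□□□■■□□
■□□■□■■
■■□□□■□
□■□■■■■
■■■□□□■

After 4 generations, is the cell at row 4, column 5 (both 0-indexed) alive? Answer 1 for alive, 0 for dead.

k=0  □■□■□□■
□□■■□□□
□□□■■□□
■□□■□■■
■■□□□■□
□■□■■■■
■■■□□□■
k=1  □□□■□□■
□□□□□□□
□□□□□■■
■■■■□■□
□■□■□□□
□□□■■□□
□□□□□□□
k=2  □□□□□□□
□□□□□■■
■■■□■■■
■■□■□■□
■■□□□□□
□□■■■□□
□□□■■□□
k=3  □□□□■■□
□■□□■□□
□□■■□□□
□□□■□■□
■□□□□□■
□■■□■□□
□□■□■□□
k=4  □□□□■■□
□□■□■■□
□□■■□□□
□□■■■□■
■■■■■■■
■■■□□■□
□■■□■□□

1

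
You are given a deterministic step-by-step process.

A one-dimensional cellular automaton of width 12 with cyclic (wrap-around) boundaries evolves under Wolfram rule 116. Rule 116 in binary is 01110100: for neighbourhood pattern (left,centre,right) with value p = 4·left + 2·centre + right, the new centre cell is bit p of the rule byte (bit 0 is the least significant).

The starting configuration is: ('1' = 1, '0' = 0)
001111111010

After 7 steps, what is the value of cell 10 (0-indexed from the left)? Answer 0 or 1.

0) 001111111010
1) 000000001111
2) 100000000001
3) 110000000000
4) 011000000000
5) 001100000000
6) 000110000000
7) 000011000000

0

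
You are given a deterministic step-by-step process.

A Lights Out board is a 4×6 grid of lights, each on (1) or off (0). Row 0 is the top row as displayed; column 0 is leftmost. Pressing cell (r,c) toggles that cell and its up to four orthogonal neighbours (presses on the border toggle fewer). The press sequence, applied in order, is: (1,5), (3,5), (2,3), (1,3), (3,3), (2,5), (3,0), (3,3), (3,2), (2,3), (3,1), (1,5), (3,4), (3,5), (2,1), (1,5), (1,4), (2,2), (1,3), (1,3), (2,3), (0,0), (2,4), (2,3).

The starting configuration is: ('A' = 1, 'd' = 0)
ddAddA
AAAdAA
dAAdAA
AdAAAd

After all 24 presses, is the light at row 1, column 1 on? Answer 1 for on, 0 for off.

gen 0: ddAddA
AAAdAA
dAAdAA
AdAAAd
gen 1: ddAddd
AAAddd
dAAdAd
AdAAAd
gen 2: ddAddd
AAAddd
dAAdAA
AdAAdA
gen 3: ddAddd
AAAAdd
dAdAdA
AdAddA
gen 4: ddAAdd
AAddAd
dAdddA
AdAddA
gen 5: ddAAdd
AAddAd
dAdAdA
AddAAA
gen 6: ddAAdd
AAddAA
dAdAAd
AddAAd
gen 7: ddAAdd
AAddAA
AAdAAd
dAdAAd
gen 8: ddAAdd
AAddAA
AAddAd
dAAddd
gen 9: ddAAdd
AAddAA
AAAdAd
dddAdd
gen 10: ddAAdd
AAdAAA
AAdAdd
dddddd
gen 11: ddAAdd
AAdAAA
AddAdd
AAAddd
gen 12: ddAAdA
AAdAdd
AddAdA
AAAddd
gen 13: ddAAdA
AAdAdd
AddAAA
AAAAAA
gen 14: ddAAdA
AAdAdd
AddAAd
AAAAdd
gen 15: ddAAdA
AddAdd
dAAAAd
AdAAdd
gen 16: ddAAdd
AddAAA
dAAAAA
AdAAdd
gen 17: ddAAAd
Addddd
dAAAdA
AdAAdd
gen 18: ddAAAd
AdAddd
dddddA
AddAdd
gen 19: ddAdAd
AddAAd
dddAdA
AddAdd
gen 20: ddAAAd
AdAddd
dddddA
AddAdd
gen 21: ddAAAd
AdAAdd
ddAAAA
Addddd
gen 22: AAAAAd
ddAAdd
ddAAAA
Addddd
gen 23: AAAAAd
ddAAAd
ddAddd
AdddAd
gen 24: AAAAAd
ddAdAd
dddAAd
AddAAd

0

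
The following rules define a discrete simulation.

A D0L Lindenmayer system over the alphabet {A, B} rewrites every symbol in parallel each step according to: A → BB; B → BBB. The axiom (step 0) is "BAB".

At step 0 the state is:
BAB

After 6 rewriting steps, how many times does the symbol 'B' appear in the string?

0) BAB
1) BBBBBBBB
2) BBBBBBBBBBBBBBBBBBBBBBBB
3) BBBBBBBBBBBBBBBBBBBBBBBBBBBBBBBBBBBBBBBBBBBBBBBBBBBBBBBBBBBBBBBBBBBBBBBB
4) BBBBBBBBBBBBBBBBBBBBBBBBBBBBBBBBBBBBBBBBBBBBBBBBBBBBBBBBBB…BBBBBBBBBBBBBBBBBBBBBBBBBBBBBBBBBBBBBBBBBBBBBBBBBBBBBBBBBB  (len 216)
5) BBBBBBBBBBBBBBBBBBBBBBBBBBBBBBBBBBBBBBBBBBBBBBBBBBBBBBBBBB…BBBBBBBBBBBBBBBBBBBBBBBBBBBBBBBBBBBBBBBBBBBBBBBBBBBBBBBBBB  (len 648)
6) BBBBBBBBBBBBBBBBBBBBBBBBBBBBBBBBBBBBBBBBBBBBBBBBBBBBBBBBBB…BBBBBBBBBBBBBBBBBBBBBBBBBBBBBBBBBBBBBBBBBBBBBBBBBBBBBBBBBB  (len 1944)

1944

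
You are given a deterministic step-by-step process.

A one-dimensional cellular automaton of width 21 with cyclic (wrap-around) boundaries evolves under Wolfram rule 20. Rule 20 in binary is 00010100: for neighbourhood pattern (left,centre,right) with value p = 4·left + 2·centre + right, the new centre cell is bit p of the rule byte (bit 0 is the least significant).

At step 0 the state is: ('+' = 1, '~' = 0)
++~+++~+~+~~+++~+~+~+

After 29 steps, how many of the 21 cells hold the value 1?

6

0) ++~+++~+~+~~+++~+~+~+
1) ~~~~~~~+~++~~~~~+~+~~
2) ~~~~~~~+~~~+~~~~+~++~
3) ~~~~~~~++~~++~~~+~~~+
4) +~~~~~~~~+~~~+~~++~~+
5) ~+~~~~~~~++~~++~~~+~~
6) ~++~~~~~~~~+~~~+~~++~
7) ~~~+~~~~~~~++~~++~~~+
8) +~~++~~~~~~~~+~~~+~~+
9) ~+~~~+~~~~~~~++~~++~~
10) ~++~~++~~~~~~~~+~~~+~
11) ~~~+~~~+~~~~~~~++~~++
12) +~~++~~++~~~~~~~~+~~~
13) ++~~~+~~~+~~~~~~~++~~
14) ~~+~~++~~++~~~~~~~~+~
15) ~~++~~~+~~~+~~~~~~~++
16) +~~~+~~++~~++~~~~~~~~
17) ++~~++~~~+~~~+~~~~~~~
18) ~~+~~~+~~++~~++~~~~~~
19) ~~++~~++~~~+~~~+~~~~~
20) ~~~~+~~~+~~++~~++~~~~
21) ~~~~++~~++~~~+~~~+~~~
22) ~~~~~~+~~~+~~++~~++~~
23) ~~~~~~++~~++~~~+~~~+~
24) ~~~~~~~~+~~~+~~++~~++
25) +~~~~~~~++~~++~~~+~~~
26) ++~~~~~~~~+~~~+~~++~~
27) ~~+~~~~~~~++~~++~~~+~
28) ~~++~~~~~~~~+~~~+~~++
29) +~~~+~~~~~~~++~~++~~~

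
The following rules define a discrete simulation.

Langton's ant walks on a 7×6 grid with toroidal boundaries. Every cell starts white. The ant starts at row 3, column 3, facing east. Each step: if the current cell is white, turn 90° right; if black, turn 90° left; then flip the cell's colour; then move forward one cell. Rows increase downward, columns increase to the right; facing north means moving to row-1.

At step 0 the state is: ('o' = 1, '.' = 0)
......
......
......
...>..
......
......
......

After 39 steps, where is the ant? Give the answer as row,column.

3,0

gen 0: ......
......
......
...>..
......
......
......
gen 1: ......
......
......
...o..
...v..
......
......
gen 2: ......
......
......
...o..
..<o..
......
......
gen 3: ......
......
......
..^o..
..oo..
......
......
gen 4: ......
......
......
..o>..
..oo..
......
......
gen 5: ......
......
...^..
..o...
..oo..
......
......
gen 6: ......
......
...o>.
..o...
..oo..
......
......
gen 7: ......
......
...oo.
..o.v.
..oo..
......
......
gen 8: ......
......
...oo.
..o<o.
..oo..
......
......
gen 9: ......
......
...^o.
..ooo.
..oo..
......
......
gen 10: ......
......
..<.o.
..ooo.
..oo..
......
......
gen 11: ......
..^...
..o.o.
..ooo.
..oo..
......
......
gen 12: ......
..o>..
..o.o.
..ooo.
..oo..
......
......
gen 13: ......
..oo..
..ovo.
..ooo.
..oo..
......
......
gen 14: ......
..oo..
..<oo.
..ooo.
..oo..
......
......
gen 15: ......
..oo..
...oo.
..voo.
..oo..
......
......
gen 16: ......
..oo..
...oo.
...>o.
..oo..
......
......
gen 17: ......
..oo..
...^o.
....o.
..oo..
......
......
gen 18: ......
..oo..
..<.o.
....o.
..oo..
......
......
gen 19: ......
..^o..
..o.o.
....o.
..oo..
......
......
gen 20: ......
.<.o..
..o.o.
....o.
..oo..
......
......
gen 21: .^....
.o.o..
..o.o.
....o.
..oo..
......
......
gen 22: .o>...
.o.o..
..o.o.
....o.
..oo..
......
......
gen 23: .oo...
.ovo..
..o.o.
....o.
..oo..
......
......
gen 24: .oo...
.<oo..
..o.o.
....o.
..oo..
......
......
gen 25: .oo...
..oo..
.vo.o.
....o.
..oo..
......
......
gen 26: .oo...
..oo..
<oo.o.
....o.
..oo..
......
......
gen 27: .oo...
^.oo..
ooo.o.
....o.
..oo..
......
......
gen 28: .oo...
o>oo..
ooo.o.
....o.
..oo..
......
......
gen 29: .oo...
oooo..
ovo.o.
....o.
..oo..
......
......
gen 30: .oo...
oooo..
o.>.o.
....o.
..oo..
......
......
gen 31: .oo...
oo^o..
o...o.
....o.
..oo..
......
......
gen 32: .oo...
o<.o..
o...o.
....o.
..oo..
......
......
gen 33: .oo...
o..o..
ov..o.
....o.
..oo..
......
......
gen 34: .oo...
o..o..
<o..o.
....o.
..oo..
......
......
gen 35: .oo...
o..o..
.o..o.
v...o.
..oo..
......
......
gen 36: .oo...
o..o..
.o..o.
o...o<
..oo..
......
......
gen 37: .oo...
o..o..
.o..o^
o...oo
..oo..
......
......
gen 38: .oo...
o..o..
>o..oo
o...oo
..oo..
......
......
gen 39: .oo...
o..o..
oo..oo
v...oo
..oo..
......
......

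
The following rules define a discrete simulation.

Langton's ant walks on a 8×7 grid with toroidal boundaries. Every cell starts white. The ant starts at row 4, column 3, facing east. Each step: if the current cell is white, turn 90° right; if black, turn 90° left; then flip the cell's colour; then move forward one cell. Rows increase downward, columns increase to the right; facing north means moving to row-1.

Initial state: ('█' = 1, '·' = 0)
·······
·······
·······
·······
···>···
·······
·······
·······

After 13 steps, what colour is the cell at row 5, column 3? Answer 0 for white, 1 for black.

[0] ·······
·······
·······
·······
···>···
·······
·······
·······
[1] ·······
·······
·······
·······
···█···
···v···
·······
·······
[2] ·······
·······
·······
·······
···█···
··<█···
·······
·······
[3] ·······
·······
·······
·······
··^█···
··██···
·······
·······
[4] ·······
·······
·······
·······
··█>···
··██···
·······
·······
[5] ·······
·······
·······
···^···
··█····
··██···
·······
·······
[6] ·······
·······
·······
···█>··
··█····
··██···
·······
·······
[7] ·······
·······
·······
···██··
··█·v··
··██···
·······
·······
[8] ·······
·······
·······
···██··
··█<█··
··██···
·······
·······
[9] ·······
·······
·······
···^█··
··███··
··██···
·······
·······
[10] ·······
·······
·······
··<·█··
··███··
··██···
·······
·······
[11] ·······
·······
··^····
··█·█··
··███··
··██···
·······
·······
[12] ·······
·······
··█>···
··█·█··
··███··
··██···
·······
·······
[13] ·······
·······
··██···
··█v█··
··███··
··██···
·······
·······

1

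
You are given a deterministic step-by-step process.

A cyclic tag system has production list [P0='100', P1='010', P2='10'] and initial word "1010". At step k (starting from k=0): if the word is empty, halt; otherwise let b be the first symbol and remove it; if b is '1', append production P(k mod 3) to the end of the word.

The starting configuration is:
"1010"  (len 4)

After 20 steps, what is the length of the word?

7

t=0: "1010"  (len 4)
t=1: "010100"  (len 6)
t=2: "10100"  (len 5)
t=3: "010010"  (len 6)
t=4: "10010"  (len 5)
t=5: "0010010"  (len 7)
t=6: "010010"  (len 6)
t=7: "10010"  (len 5)
t=8: "0010010"  (len 7)
t=9: "010010"  (len 6)
t=10: "10010"  (len 5)
t=11: "0010010"  (len 7)
t=12: "010010"  (len 6)
t=13: "10010"  (len 5)
t=14: "0010010"  (len 7)
t=15: "010010"  (len 6)
t=16: "10010"  (len 5)
t=17: "0010010"  (len 7)
t=18: "010010"  (len 6)
t=19: "10010"  (len 5)
t=20: "0010010"  (len 7)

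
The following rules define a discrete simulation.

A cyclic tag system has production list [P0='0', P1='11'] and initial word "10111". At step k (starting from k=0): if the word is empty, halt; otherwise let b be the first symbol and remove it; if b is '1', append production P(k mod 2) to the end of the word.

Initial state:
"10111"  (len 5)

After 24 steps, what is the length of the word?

4

gen 0: "10111"  (len 5)
gen 1: "01110"  (len 5)
gen 2: "1110"  (len 4)
gen 3: "1100"  (len 4)
gen 4: "10011"  (len 5)
gen 5: "00110"  (len 5)
gen 6: "0110"  (len 4)
gen 7: "110"  (len 3)
gen 8: "1011"  (len 4)
gen 9: "0110"  (len 4)
gen 10: "110"  (len 3)
gen 11: "100"  (len 3)
gen 12: "0011"  (len 4)
gen 13: "011"  (len 3)
gen 14: "11"  (len 2)
gen 15: "10"  (len 2)
gen 16: "011"  (len 3)
gen 17: "11"  (len 2)
gen 18: "111"  (len 3)
gen 19: "110"  (len 3)
gen 20: "1011"  (len 4)
gen 21: "0110"  (len 4)
gen 22: "110"  (len 3)
gen 23: "100"  (len 3)
gen 24: "0011"  (len 4)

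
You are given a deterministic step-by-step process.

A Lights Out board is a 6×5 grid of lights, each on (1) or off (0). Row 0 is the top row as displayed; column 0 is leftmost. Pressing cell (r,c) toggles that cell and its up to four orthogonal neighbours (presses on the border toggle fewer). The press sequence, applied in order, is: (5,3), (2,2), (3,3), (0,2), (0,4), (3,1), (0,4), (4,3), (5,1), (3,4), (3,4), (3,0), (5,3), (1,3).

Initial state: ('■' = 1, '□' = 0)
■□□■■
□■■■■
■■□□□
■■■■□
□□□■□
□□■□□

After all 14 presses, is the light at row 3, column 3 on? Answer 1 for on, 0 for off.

0) ■□□■■
□■■■■
■■□□□
■■■■□
□□□■□
□□■□□
1) ■□□■■
□■■■■
■■□□□
■■■■□
□□□□□
□□□■■
2) ■□□■■
□■□■■
■□■■□
■■□■□
□□□□□
□□□■■
3) ■□□■■
□■□■■
■□■□□
■■■□■
□□□■□
□□□■■
4) ■■■□■
□■■■■
■□■□□
■■■□■
□□□■□
□□□■■
5) ■■■■□
□■■■□
■□■□□
■■■□■
□□□■□
□□□■■
6) ■■■■□
□■■■□
■■■□□
□□□□■
□■□■□
□□□■■
7) ■■■□■
□■■■■
■■■□□
□□□□■
□■□■□
□□□■■
8) ■■■□■
□■■■■
■■■□□
□□□■■
□■■□■
□□□□■
9) ■■■□■
□■■■■
■■■□□
□□□■■
□□■□■
■■■□■
10) ■■■□■
□■■■■
■■■□■
□□□□□
□□■□□
■■■□■
11) ■■■□■
□■■■■
■■■□□
□□□■■
□□■□■
■■■□■
12) ■■■□■
□■■■■
□■■□□
■■□■■
■□■□■
■■■□■
13) ■■■□■
□■■■■
□■■□□
■■□■■
■□■■■
■■□■□
14) ■■■■■
□■□□□
□■■■□
■■□■■
■□■■■
■■□■□

1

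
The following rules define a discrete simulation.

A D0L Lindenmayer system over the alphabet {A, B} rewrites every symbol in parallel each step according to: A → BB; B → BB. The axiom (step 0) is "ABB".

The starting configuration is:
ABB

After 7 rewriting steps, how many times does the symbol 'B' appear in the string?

384

step 0: ABB
step 1: BBBBBB
step 2: BBBBBBBBBBBB
step 3: BBBBBBBBBBBBBBBBBBBBBBBB
step 4: BBBBBBBBBBBBBBBBBBBBBBBBBBBBBBBBBBBBBBBBBBBBBBBB
step 5: BBBBBBBBBBBBBBBBBBBBBBBBBBBBBBBBBBBBBBBBBBBBBBBBBBBBBBBBBBBBBBBBBBBBBBBBBBBBBBBBBBBBBBBBBBBBBBBB
step 6: BBBBBBBBBBBBBBBBBBBBBBBBBBBBBBBBBBBBBBBBBBBBBBBBBBBBBBBBBB…BBBBBBBBBBBBBBBBBBBBBBBBBBBBBBBBBBBBBBBBBBBBBBBBBBBBBBBBBB  (len 192)
step 7: BBBBBBBBBBBBBBBBBBBBBBBBBBBBBBBBBBBBBBBBBBBBBBBBBBBBBBBBBB…BBBBBBBBBBBBBBBBBBBBBBBBBBBBBBBBBBBBBBBBBBBBBBBBBBBBBBBBBB  (len 384)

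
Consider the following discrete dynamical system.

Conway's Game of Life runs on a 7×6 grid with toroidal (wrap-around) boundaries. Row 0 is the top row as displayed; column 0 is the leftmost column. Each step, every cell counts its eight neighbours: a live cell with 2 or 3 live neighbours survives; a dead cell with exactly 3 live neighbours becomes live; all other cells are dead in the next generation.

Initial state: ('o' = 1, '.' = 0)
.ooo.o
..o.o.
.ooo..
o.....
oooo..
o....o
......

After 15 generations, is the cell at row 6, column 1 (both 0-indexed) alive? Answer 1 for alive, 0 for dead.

1

gen 0: .ooo.o
..o.o.
.ooo..
o.....
oooo..
o....o
......
gen 1: .oooo.
o...o.
.ooo..
o.....
..o...
o.o..o
.oo.oo
gen 2: ......
o...oo
oooo.o
...o..
o....o
o.o.oo
......
gen 3: .....o
..ooo.
.ooo..
...o..
oo.o..
oo..o.
.....o
gen 4: ...o.o
.o..o.
.o....
o..oo.
oo.ooo
.oo.o.
....oo
gen 5: o..o.o
o.o.o.
oooooo
...o..
......
.oo...
o.o..o
gen 6: ..oo..
......
o.....
oo.o.o
..o...
ooo...
..oooo
gen 7: ..o...
......
oo...o
ooo..o
...o.o
o...oo
o...oo
gen 8: .....o
oo....
..o..o
..o...
..oo..
...o..
oo.oo.
gen 9: ..o.oo
oo...o
o.o...
.oo...
..oo..
.o....
o.oooo
gen 10: ..o...
..ooo.
..o..o
......
...o..
oo...o
o.o...
gen 11: ..o...
.oo.o.
..o.o.
......
o.....
ooo..o
o.o..o
gen 12: o.o..o
.oo...
.oo...
......
o....o
..o...
..oo.o
gen 13: o...oo
...o..
.oo...
oo....
......
oooooo
o.oooo
gen 14: ooo...
oooooo
ooo...
ooo...
...oo.
......
......
gen 15: ....o.
....o.
....o.
o....o
.ooo..
......
.o....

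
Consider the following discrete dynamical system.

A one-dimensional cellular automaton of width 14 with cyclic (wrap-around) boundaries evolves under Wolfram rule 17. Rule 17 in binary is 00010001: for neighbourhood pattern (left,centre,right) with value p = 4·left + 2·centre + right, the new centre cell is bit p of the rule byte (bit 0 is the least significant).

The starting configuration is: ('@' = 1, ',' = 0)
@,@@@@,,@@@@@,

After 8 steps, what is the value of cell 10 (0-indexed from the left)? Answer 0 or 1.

k=0  @,@@@@,,@@@@@,
k=1  ,,,,,,@,,,,,,,
k=2  @@@@@,,@@@@@@@
k=3  ,,,,,@,,,,,,,,
k=4  @@@@,,@@@@@@@@
k=5  ,,,,@,,,,,,,,,
k=6  @@@,,@@@@@@@@@
k=7  ,,,@,,,,,,,,,,
k=8  @@,,@@@@@@@@@@

1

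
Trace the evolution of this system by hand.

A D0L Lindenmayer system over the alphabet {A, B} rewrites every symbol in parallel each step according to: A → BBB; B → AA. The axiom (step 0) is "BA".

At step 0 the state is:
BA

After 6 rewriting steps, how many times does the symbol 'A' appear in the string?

step 0: BA
step 1: AABBB
step 2: BBBBBBAAAAAA
step 3: AAAAAAAAAAAABBBBBBBBBBBBBBBBBB
step 4: BBBBBBBBBBBBBBBBBBBBBBBBBBBBBBBBBBBBAAAAAAAAAAAAAAAAAAAAAAAAAAAAAAAAAAAA
step 5: AAAAAAAAAAAAAAAAAAAAAAAAAAAAAAAAAAAAAAAAAAAAAAAAAAAAAAAAAA…BBBBBBBBBBBBBBBBBBBBBBBBBBBBBBBBBBBBBBBBBBBBBBBBBBBBBBBBBB  (len 180)
step 6: BBBBBBBBBBBBBBBBBBBBBBBBBBBBBBBBBBBBBBBBBBBBBBBBBBBBBBBBBB…AAAAAAAAAAAAAAAAAAAAAAAAAAAAAAAAAAAAAAAAAAAAAAAAAAAAAAAAAA  (len 432)

216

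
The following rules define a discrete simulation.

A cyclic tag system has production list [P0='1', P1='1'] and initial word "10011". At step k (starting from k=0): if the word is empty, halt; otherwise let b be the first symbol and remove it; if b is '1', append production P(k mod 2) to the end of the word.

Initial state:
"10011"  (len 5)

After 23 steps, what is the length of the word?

3

0) "10011"  (len 5)
1) "00111"  (len 5)
2) "0111"  (len 4)
3) "111"  (len 3)
4) "111"  (len 3)
5) "111"  (len 3)
6) "111"  (len 3)
7) "111"  (len 3)
8) "111"  (len 3)
9) "111"  (len 3)
10) "111"  (len 3)
11) "111"  (len 3)
12) "111"  (len 3)
13) "111"  (len 3)
14) "111"  (len 3)
15) "111"  (len 3)
16) "111"  (len 3)
17) "111"  (len 3)
18) "111"  (len 3)
19) "111"  (len 3)
20) "111"  (len 3)
21) "111"  (len 3)
22) "111"  (len 3)
23) "111"  (len 3)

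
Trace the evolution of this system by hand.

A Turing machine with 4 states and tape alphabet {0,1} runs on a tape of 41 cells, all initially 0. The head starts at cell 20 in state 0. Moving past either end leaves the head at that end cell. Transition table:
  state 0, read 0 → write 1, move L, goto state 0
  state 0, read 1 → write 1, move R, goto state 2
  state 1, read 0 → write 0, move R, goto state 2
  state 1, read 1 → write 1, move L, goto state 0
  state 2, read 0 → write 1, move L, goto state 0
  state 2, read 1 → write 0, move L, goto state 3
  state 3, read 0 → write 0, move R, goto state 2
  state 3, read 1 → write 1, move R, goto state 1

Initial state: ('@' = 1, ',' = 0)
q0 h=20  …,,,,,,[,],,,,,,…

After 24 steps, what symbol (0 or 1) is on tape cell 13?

1

t=0: q0 h=20  …,,,,,,[,],,,,,,…
t=1: q0 h=19  …,,,,,,[,]@,,,,,…
t=2: q0 h=18  …,,,,,,[,]@@,,,,…
t=3: q0 h=17  …,,,,,,[,]@@@,,,…
t=4: q0 h=16  …,,,,,,[,]@@@@,,…
t=5: q0 h=15  …,,,,,,[,]@@@@@,…
t=6: q0 h=14  …,,,,,,[,]@@@@@@…
t=7: q0 h=13  …,,,,,,[,]@@@@@@…
t=8: q0 h=12  …,,,,,,[,]@@@@@@…
t=9: q0 h=11  …,,,,,,[,]@@@@@@…
t=10: q0 h=10  …,,,,,,[,]@@@@@@…
t=11: q0 h= 9  …,,,,,,[,]@@@@@@…
t=12: q0 h= 8  …,,,,,,[,]@@@@@@…
t=13: q0 h= 7  …,,,,,,[,]@@@@@@…
t=14: q0 h= 6  |,,,,,,[,]@@@@@@…
t=15: q0 h= 5  |,,,,,[,]@@@@@@…
t=16: q0 h= 4  |,,,,[,]@@@@@@…
t=17: q0 h= 3  |,,,[,]@@@@@@…
t=18: q0 h= 2  |,,[,]@@@@@@…
t=19: q0 h= 1  |,[,]@@@@@@…
t=20: q0 h= 0  |[,]@@@@@@…
t=21: q0 h= 0  |[@]@@@@@@…
t=22: q2 h= 1  |@[@]@@@@@@…
t=23: q3 h= 0  |[@],@@@@@…
t=24: q1 h= 1  |@[,]@@@@@@…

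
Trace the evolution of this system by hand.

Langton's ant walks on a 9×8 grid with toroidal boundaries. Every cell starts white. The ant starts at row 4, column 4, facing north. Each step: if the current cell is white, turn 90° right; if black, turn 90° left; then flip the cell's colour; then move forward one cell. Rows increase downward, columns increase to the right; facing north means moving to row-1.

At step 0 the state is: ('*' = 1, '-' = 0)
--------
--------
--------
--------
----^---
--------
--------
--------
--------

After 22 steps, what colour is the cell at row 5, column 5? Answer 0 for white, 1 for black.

step 0: --------
--------
--------
--------
----^---
--------
--------
--------
--------
step 1: --------
--------
--------
--------
----*>--
--------
--------
--------
--------
step 2: --------
--------
--------
--------
----**--
-----v--
--------
--------
--------
step 3: --------
--------
--------
--------
----**--
----<*--
--------
--------
--------
step 4: --------
--------
--------
--------
----^*--
----**--
--------
--------
--------
step 5: --------
--------
--------
--------
---<-*--
----**--
--------
--------
--------
step 6: --------
--------
--------
---^----
---*-*--
----**--
--------
--------
--------
step 7: --------
--------
--------
---*>---
---*-*--
----**--
--------
--------
--------
step 8: --------
--------
--------
---**---
---*v*--
----**--
--------
--------
--------
step 9: --------
--------
--------
---**---
---<**--
----**--
--------
--------
--------
step 10: --------
--------
--------
---**---
----**--
---v**--
--------
--------
--------
step 11: --------
--------
--------
---**---
----**--
--<***--
--------
--------
--------
step 12: --------
--------
--------
---**---
--^-**--
--****--
--------
--------
--------
step 13: --------
--------
--------
---**---
--*>**--
--****--
--------
--------
--------
step 14: --------
--------
--------
---**---
--****--
--*v**--
--------
--------
--------
step 15: --------
--------
--------
---**---
--****--
--*->*--
--------
--------
--------
step 16: --------
--------
--------
---**---
--**^*--
--*--*--
--------
--------
--------
step 17: --------
--------
--------
---**---
--*<-*--
--*--*--
--------
--------
--------
step 18: --------
--------
--------
---**---
--*--*--
--*v-*--
--------
--------
--------
step 19: --------
--------
--------
---**---
--*--*--
--<*-*--
--------
--------
--------
step 20: --------
--------
--------
---**---
--*--*--
---*-*--
--v-----
--------
--------
step 21: --------
--------
--------
---**---
--*--*--
---*-*--
-<*-----
--------
--------
step 22: --------
--------
--------
---**---
--*--*--
-^-*-*--
-**-----
--------
--------

1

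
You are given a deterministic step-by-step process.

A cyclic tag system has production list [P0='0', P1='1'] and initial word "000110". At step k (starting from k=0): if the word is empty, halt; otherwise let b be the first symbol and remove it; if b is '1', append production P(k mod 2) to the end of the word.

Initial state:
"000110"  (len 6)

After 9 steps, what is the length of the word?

0

0) "000110"  (len 6)
1) "00110"  (len 5)
2) "0110"  (len 4)
3) "110"  (len 3)
4) "101"  (len 3)
5) "010"  (len 3)
6) "10"  (len 2)
7) "00"  (len 2)
8) "0"  (len 1)
9) (halted — word empty)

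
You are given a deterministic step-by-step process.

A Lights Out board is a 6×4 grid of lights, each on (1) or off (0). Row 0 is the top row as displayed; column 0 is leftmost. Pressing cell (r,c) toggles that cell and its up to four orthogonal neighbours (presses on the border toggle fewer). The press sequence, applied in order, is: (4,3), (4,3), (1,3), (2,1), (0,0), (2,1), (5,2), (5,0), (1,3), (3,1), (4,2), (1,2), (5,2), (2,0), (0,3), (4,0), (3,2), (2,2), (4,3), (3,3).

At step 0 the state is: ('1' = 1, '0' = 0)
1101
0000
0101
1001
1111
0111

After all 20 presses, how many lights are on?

t=0: 1101
0000
0101
1001
1111
0111
t=1: 1101
0000
0101
1000
1100
0110
t=2: 1101
0000
0101
1001
1111
0111
t=3: 1100
0011
0100
1001
1111
0111
t=4: 1100
0111
1010
1101
1111
0111
t=5: 0000
1111
1010
1101
1111
0111
t=6: 0000
1011
0100
1001
1111
0111
t=7: 0000
1011
0100
1001
1101
0000
t=8: 0000
1011
0100
1001
0101
1100
t=9: 0001
1000
0101
1001
0101
1100
t=10: 0001
1000
0001
0111
0001
1100
t=11: 0001
1000
0001
0101
0110
1110
t=12: 0011
1111
0011
0101
0110
1110
t=13: 0011
1111
0011
0101
0100
1001
t=14: 0011
0111
1111
1101
0100
1001
t=15: 0000
0110
1111
1101
0100
1001
t=16: 0000
0110
1111
0101
1000
0001
t=17: 0000
0110
1101
0010
1010
0001
t=18: 0000
0100
1010
0000
1010
0001
t=19: 0000
0100
1010
0001
1001
0000
t=20: 0000
0100
1011
0010
1000
0000

6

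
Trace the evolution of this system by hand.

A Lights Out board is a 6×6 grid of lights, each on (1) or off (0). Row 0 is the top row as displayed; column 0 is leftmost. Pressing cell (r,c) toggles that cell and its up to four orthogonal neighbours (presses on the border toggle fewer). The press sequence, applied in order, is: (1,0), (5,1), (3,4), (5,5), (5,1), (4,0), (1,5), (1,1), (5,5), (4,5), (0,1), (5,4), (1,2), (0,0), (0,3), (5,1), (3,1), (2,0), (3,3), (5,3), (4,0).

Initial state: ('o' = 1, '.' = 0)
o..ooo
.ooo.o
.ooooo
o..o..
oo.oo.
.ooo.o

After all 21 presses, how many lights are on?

17

k=0  o..ooo
.ooo.o
.ooooo
o..o..
oo.oo.
.ooo.o
k=1  ...ooo
o.oo.o
oooooo
o..o..
oo.oo.
.ooo.o
k=2  ...ooo
o.oo.o
oooooo
o..o..
o..oo.
o..o.o
k=3  ...ooo
o.oo.o
oooo.o
o...oo
o..o..
o..o.o
k=4  ...ooo
o.oo.o
oooo.o
o...oo
o..o.o
o..oo.
k=5  ...ooo
o.oo.o
oooo.o
o...oo
oo.o.o
.oooo.
k=6  ...ooo
o.oo.o
oooo.o
....oo
...o.o
ooooo.
k=7  ...oo.
o.ooo.
oooo..
....oo
...o.o
ooooo.
k=8  .o.oo.
.o.oo.
o.oo..
....oo
...o.o
ooooo.
k=9  .o.oo.
.o.oo.
o.oo..
....oo
...o..
oooo.o
k=10  .o.oo.
.o.oo.
o.oo..
....o.
...ooo
oooo..
k=11  o.ooo.
...oo.
o.oo..
....o.
...ooo
oooo..
k=12  o.ooo.
...oo.
o.oo..
....o.
...o.o
ooo.oo
k=13  o..oo.
.oo.o.
o..o..
....o.
...o.o
ooo.oo
k=14  .o.oo.
ooo.o.
o..o..
....o.
...o.o
ooo.oo
k=15  .oo...
ooooo.
o..o..
....o.
...o.o
ooo.oo
k=16  .oo...
ooooo.
o..o..
....o.
.o.o.o
....oo
k=17  .oo...
ooooo.
oo.o..
ooo.o.
...o.o
....oo
k=18  .oo...
.oooo.
...o..
.oo.o.
...o.o
....oo
k=19  .oo...
.oooo.
......
.o.o..
.....o
....oo
k=20  .oo...
.oooo.
......
.o.o..
...o.o
..oo.o
k=21  .oo...
.oooo.
......
oo.o..
oo.o.o
o.oo.o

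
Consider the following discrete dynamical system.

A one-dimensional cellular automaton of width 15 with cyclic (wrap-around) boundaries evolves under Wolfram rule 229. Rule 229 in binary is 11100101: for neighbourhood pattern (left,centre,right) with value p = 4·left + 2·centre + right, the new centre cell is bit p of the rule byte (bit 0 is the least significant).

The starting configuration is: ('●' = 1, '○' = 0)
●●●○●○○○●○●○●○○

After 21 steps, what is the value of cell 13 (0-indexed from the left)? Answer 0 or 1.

k=0  ●●●○●○○○●○●○●○○
k=1  ○●●●●○●○●●●●●○○
k=2  ○○●●●●●●○●●●●○●
k=3  ○○○●●●●●●○●●●●●
k=4  ○●○○●●●●●●○●●●●
k=5  ●●○○○●●●●●●○●●●
k=6  ●●○●○○●●●●●●○●●
k=7  ●●●●○○○●●●●●●○●
k=8  ●●●●○●○○●●●●●●○
k=9  ○●●●●●○○○●●●●●●
k=10  ●○●●●●○●○○●●●●●
k=11  ●●○●●●●●○○○●●●●
k=12  ●●●○●●●●○●○○●●●
k=13  ●●●●○●●●●●○○○●●
k=14  ●●●●●○●●●●○●○○●
k=15  ●●●●●●○●●●●●○○○
k=16  ○●●●●●●○●●●●○●○
k=17  ○○●●●●●●○●●●●●○
k=18  ●○○●●●●●●○●●●●○
k=19  ●○○○●●●●●●○●●●●
k=20  ●○●○○●●●●●●○●●●
k=21  ●●●○○○●●●●●●○●●

1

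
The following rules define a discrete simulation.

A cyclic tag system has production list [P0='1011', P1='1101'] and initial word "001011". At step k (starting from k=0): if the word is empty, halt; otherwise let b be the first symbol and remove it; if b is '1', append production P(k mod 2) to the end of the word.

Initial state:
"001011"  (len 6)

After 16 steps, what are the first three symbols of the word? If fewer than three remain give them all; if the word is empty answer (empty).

step 0: "001011"  (len 6)
step 1: "01011"  (len 5)
step 2: "1011"  (len 4)
step 3: "0111011"  (len 7)
step 4: "111011"  (len 6)
step 5: "110111011"  (len 9)
step 6: "101110111101"  (len 12)
step 7: "011101111011011"  (len 15)
step 8: "11101111011011"  (len 14)
step 9: "11011110110111011"  (len 17)
step 10: "10111101101110111101"  (len 20)
step 11: "01111011011101111011011"  (len 23)
step 12: "1111011011101111011011"  (len 22)
step 13: "1110110111011110110111011"  (len 25)
step 14: "1101101110111101101110111101"  (len 28)
step 15: "1011011101111011011101111011011"  (len 31)
step 16: "0110111011110110111011110110111101"  (len 34)

011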